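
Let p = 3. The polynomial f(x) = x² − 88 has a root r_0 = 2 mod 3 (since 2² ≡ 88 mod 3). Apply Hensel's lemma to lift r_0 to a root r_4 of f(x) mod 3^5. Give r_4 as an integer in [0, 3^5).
r_4 = 149 (mod 243)

Hensel's recurrence: r_{i+1} = r_i − f(r_i)·(f′(r_i))^{-1} mod 3^{i+2}, with f′(x) = 2x. Iterate:
  r_0 = 2 (mod 3)
  r_1 = 5 (mod 9)
  r_2 = 14 (mod 27)
  r_3 = 68 (mod 81)
  r_4 = 149 (mod 243)
Final: r_4 = 149, and one checks f(r_4) ≡ 0 mod 3^5.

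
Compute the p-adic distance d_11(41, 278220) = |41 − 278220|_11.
d_11(41, 278220) = 1/14641

Step 1 — x − y = 41 − 278220 = -278179. Step 2 — v_11(-278179) = 4 (factor: -278179 = −(11^4 · 19); the sign does not affect v_p). Step 3 — |x − y|_11 = 11^{-4} = 1/14641.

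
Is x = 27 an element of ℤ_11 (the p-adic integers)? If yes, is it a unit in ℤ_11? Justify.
x ∈ ℤ_11^× (unit); v_11(x) = 0

ℤ_11 = {x ∈ ℚ_11 : v_11(x) ≥ 0} and ℤ_11^× = {x ∈ ℤ_11 : v_11(x) = 0}. Here v_11(27) = v_11(num) − v_11(den) = 0; compare against these criteria.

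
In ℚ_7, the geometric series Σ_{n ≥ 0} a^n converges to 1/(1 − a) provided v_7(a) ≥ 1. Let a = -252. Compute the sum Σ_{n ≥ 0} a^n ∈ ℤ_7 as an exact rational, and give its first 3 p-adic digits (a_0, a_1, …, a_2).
Σ a^n = 1/(1 − a) = 1/253;  first 3 digits = (1, 6, 2)

v_7(a) = 1 ≥ 1, so the series converges in ℤ_7 to 1/(1 − a) = 1/(1 − (-252)) = 1/253. Expand this rational in ℤ_7: compute digits iteratively via d_i = x_i mod 7, x_{i+1} = (x_i − d_i)/7. The first 3 digits are (1, 6, 2).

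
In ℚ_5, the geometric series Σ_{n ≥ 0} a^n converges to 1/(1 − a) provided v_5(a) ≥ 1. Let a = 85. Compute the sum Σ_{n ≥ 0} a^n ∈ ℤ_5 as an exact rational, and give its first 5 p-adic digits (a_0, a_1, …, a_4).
Σ a^n = 1/(1 − a) = -1/84;  first 5 digits = (1, 2, 2, 1, 0)

v_5(a) = 1 ≥ 1, so the series converges in ℤ_5 to 1/(1 − a) = 1/(1 − 85) = -1/84. Expand this rational in ℤ_5: compute digits iteratively via d_i = x_i mod 5, x_{i+1} = (x_i − d_i)/5. The first 5 digits are (1, 2, 2, 1, 0).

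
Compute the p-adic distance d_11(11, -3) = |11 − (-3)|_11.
d_11(11, -3) = 1

Step 1 — x − y = 11 − (-3) = 14. Step 2 — v_11(14) = 0 (factor: 14 = (11^0 · 14); the sign does not affect v_p). Step 3 — |x − y|_11 = 11^{0} = 1.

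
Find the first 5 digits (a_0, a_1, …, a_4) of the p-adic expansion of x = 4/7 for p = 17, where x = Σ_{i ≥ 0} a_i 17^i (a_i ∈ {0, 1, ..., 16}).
(a_0, …, a_4) = (3, 12, 9, 14, 4)

v_17(4/7) = 0 (numerator and denominator both coprime to 17), so x ∈ ℤ_17^×. Compute digits iteratively via a_i = x_i mod 17, x_{i+1} = (x_i − a_i)/17, with x_0 = x:
  x_0 = 4/7;  a_0 = 3;  x_1 = (x_0 − 3)/17 = -1/7
  x_1 = -1/7;  a_1 = 12;  x_2 = (x_1 − 12)/17 = -5/7
  x_2 = -5/7;  a_2 = 9;  x_3 = (x_2 − 9)/17 = -4/7
  x_3 = -4/7;  a_3 = 14;  x_4 = (x_3 − 14)/17 = -6/7
  x_4 = -6/7;  a_4 = 4;  x_5 = (x_4 − 4)/17 = -2/7
Digits: (3, 12, 9, 14, 4).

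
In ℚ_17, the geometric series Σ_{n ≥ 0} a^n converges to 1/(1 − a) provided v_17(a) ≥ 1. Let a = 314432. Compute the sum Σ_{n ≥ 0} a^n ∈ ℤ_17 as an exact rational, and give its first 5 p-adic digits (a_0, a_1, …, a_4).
Σ a^n = 1/(1 − a) = -1/314431;  first 5 digits = (1, 0, 0, 13, 3)

v_17(a) = 3 ≥ 1, so the series converges in ℤ_17 to 1/(1 − a) = 1/(1 − 314432) = -1/314431. Expand this rational in ℤ_17: compute digits iteratively via d_i = x_i mod 17, x_{i+1} = (x_i − d_i)/17. The first 5 digits are (1, 0, 0, 13, 3).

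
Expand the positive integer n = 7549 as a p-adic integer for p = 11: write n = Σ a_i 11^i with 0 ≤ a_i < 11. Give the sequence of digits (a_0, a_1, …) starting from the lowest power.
(a_0, a_1, …) = (3, 4, 7, 5)

Repeated division by 11 gives the digits low-to-high: 7549 = 3 + 4·11^1 + 7·11^2 + 5·11^3. Digit sequence: (3, 4, 7, 5).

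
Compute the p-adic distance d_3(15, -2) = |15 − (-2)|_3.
d_3(15, -2) = 1

Step 1 — x − y = 15 − (-2) = 17. Step 2 — v_3(17) = 0 (factor: 17 = (3^0 · 17); the sign does not affect v_p). Step 3 — |x − y|_3 = 3^{0} = 1.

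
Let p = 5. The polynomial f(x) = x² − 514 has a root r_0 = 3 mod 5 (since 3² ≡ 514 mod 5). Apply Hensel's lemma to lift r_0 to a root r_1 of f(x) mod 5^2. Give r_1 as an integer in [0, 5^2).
r_1 = 8 (mod 25)

Hensel's recurrence: r_{i+1} = r_i − f(r_i)·(f′(r_i))^{-1} mod 5^{i+2}, with f′(x) = 2x. Iterate:
  r_0 = 3 (mod 5)
  r_1 = 8 (mod 25)
Final: r_1 = 8, and one checks f(r_1) ≡ 0 mod 5^2.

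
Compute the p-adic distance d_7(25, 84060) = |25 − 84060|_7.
d_7(25, 84060) = 1/16807

Step 1 — x − y = 25 − 84060 = -84035. Step 2 — v_7(-84035) = 5 (factor: -84035 = −(7^5 · 5); the sign does not affect v_p). Step 3 — |x − y|_7 = 7^{-5} = 1/16807.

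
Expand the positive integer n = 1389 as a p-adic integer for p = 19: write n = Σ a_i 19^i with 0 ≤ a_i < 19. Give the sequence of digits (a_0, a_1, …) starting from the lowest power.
(a_0, a_1, …) = (2, 16, 3)

Repeated division by 19 gives the digits low-to-high: 1389 = 2 + 16·19^1 + 3·19^2. Digit sequence: (2, 16, 3).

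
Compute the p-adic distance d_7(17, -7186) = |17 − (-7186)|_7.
d_7(17, -7186) = 1/2401

Step 1 — x − y = 17 − (-7186) = 7203. Step 2 — v_7(7203) = 4 (factor: 7203 = (7^4 · 3); the sign does not affect v_p). Step 3 — |x − y|_7 = 7^{-4} = 1/2401.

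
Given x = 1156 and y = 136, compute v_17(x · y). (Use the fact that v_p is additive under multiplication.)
v_17(157216) = 3

v_p(x) = 2 (factor: 1156 = 17^2 · 4); v_p(y) = 1 (factor: 136 = 17^1 · 8). Additivity: v_p(xy) = v_p(x) + v_p(y) = 2 + 1 = 3. (Direct check: xy = 157216 = 17^3 · (32).)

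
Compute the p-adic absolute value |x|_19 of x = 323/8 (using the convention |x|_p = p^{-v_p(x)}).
|323/8|_19 = 1/19

Step 1 — compute v_19(x) by factoring powers of 19 out of the numerator and denominator: v_19(323/8) = 1. Step 2 — apply |x|_p = p^{-v_p(x)} = 19^{-1} = 1/19.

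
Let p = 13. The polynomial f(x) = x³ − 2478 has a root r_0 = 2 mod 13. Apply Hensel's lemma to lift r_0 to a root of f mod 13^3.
r_2 = 1757 (mod 2197)

Hensel: r_{i+1} = r_i − f(r_i)/f′(r_i) mod 13^{i+2}, where f′(x) = 3x². Iterate:
  r_0 = 2 (mod 13)
  r_1 = 67 (mod 169)
  r_2 = 1757 (mod 2197)
Final: r = 1757 with f(r) ≡ 0 mod 13^3.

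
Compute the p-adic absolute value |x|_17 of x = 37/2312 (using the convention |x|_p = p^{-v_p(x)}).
|37/2312|_17 = 289

Step 1 — compute v_17(x) by factoring powers of 17 out of the numerator and denominator: v_17(37/2312) = -2. Step 2 — apply |x|_p = p^{-v_p(x)} = 17^{2} = 289.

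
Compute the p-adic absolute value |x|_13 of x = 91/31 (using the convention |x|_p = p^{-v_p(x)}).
|91/31|_13 = 1/13

Step 1 — compute v_13(x) by factoring powers of 13 out of the numerator and denominator: v_13(91/31) = 1. Step 2 — apply |x|_p = p^{-v_p(x)} = 13^{-1} = 1/13.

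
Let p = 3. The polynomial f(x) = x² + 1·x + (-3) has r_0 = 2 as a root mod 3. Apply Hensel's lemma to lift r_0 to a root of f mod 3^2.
r_1 = 5 (mod 9)

Hensel: r_{i+1} = r_i − f(r_i)·(f′(r_i))^{-1} mod 3^{i+2}, f′(x) = 2x + 1. Iterate:
  r_0 = 2 (mod 3)
  r_1 = 5 (mod 9)
Final: r = 5 satisfies f(r) ≡ 0 mod 3^2.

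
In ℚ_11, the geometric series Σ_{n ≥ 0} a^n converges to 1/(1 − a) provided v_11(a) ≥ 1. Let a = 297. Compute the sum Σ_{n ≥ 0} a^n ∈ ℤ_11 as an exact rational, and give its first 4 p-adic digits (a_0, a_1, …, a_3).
Σ a^n = 1/(1 − a) = -1/296;  first 4 digits = (1, 5, 5, 4)

v_11(a) = 1 ≥ 1, so the series converges in ℤ_11 to 1/(1 − a) = 1/(1 − 297) = -1/296. Expand this rational in ℤ_11: compute digits iteratively via d_i = x_i mod 11, x_{i+1} = (x_i − d_i)/11. The first 4 digits are (1, 5, 5, 4).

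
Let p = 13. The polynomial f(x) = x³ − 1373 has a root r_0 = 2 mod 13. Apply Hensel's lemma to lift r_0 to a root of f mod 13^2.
r_1 = 158 (mod 169)

Hensel: r_{i+1} = r_i − f(r_i)/f′(r_i) mod 13^{i+2}, where f′(x) = 3x². Iterate:
  r_0 = 2 (mod 13)
  r_1 = 158 (mod 169)
Final: r = 158 with f(r) ≡ 0 mod 13^2.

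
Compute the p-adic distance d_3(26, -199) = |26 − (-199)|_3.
d_3(26, -199) = 1/9

Step 1 — x − y = 26 − (-199) = 225. Step 2 — v_3(225) = 2 (factor: 225 = (3^2 · 25); the sign does not affect v_p). Step 3 — |x − y|_3 = 3^{-2} = 1/9.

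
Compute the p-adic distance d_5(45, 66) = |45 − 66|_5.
d_5(45, 66) = 1

Step 1 — x − y = 45 − 66 = -21. Step 2 — v_5(-21) = 0 (factor: -21 = −(5^0 · 21); the sign does not affect v_p). Step 3 — |x − y|_5 = 5^{0} = 1.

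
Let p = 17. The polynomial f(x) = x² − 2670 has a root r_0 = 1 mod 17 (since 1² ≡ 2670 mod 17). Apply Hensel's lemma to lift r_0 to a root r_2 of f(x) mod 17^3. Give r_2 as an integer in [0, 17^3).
r_2 = 3214 (mod 4913)

Hensel's recurrence: r_{i+1} = r_i − f(r_i)·(f′(r_i))^{-1} mod 17^{i+2}, with f′(x) = 2x. Iterate:
  r_0 = 1 (mod 17)
  r_1 = 35 (mod 289)
  r_2 = 3214 (mod 4913)
Final: r_2 = 3214, and one checks f(r_2) ≡ 0 mod 17^3.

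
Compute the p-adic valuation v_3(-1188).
v_3(-1188) = 3

v_3(n) is the largest exponent k such that 3^k divides n. Factor out: -1188 = -3^3 · 44. (Sign doesn't affect v_p.) So v_3(-1188) = 3.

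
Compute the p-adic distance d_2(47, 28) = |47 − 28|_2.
d_2(47, 28) = 1

Step 1 — x − y = 47 − 28 = 19. Step 2 — v_2(19) = 0 (factor: 19 = (2^0 · 19); the sign does not affect v_p). Step 3 — |x − y|_2 = 2^{0} = 1.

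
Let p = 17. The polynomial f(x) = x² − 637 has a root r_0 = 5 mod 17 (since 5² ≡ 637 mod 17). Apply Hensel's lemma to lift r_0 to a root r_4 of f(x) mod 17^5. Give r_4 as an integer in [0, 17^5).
r_4 = 658466 (mod 1419857)

Hensel's recurrence: r_{i+1} = r_i − f(r_i)·(f′(r_i))^{-1} mod 17^{i+2}, with f′(x) = 2x. Iterate:
  r_0 = 5 (mod 17)
  r_1 = 124 (mod 289)
  r_2 = 124 (mod 4913)
  r_3 = 73819 (mod 83521)
  r_4 = 658466 (mod 1419857)
Final: r_4 = 658466, and one checks f(r_4) ≡ 0 mod 17^5.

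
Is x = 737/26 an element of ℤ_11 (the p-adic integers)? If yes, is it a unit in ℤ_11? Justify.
x ∈ ℤ_11 but not a unit; v_11(x) = 1 > 0

ℤ_11 = {x ∈ ℚ_11 : v_11(x) ≥ 0} and ℤ_11^× = {x ∈ ℤ_11 : v_11(x) = 0}. Here v_11(737/26) = v_11(num) − v_11(den) = 1; compare against these criteria.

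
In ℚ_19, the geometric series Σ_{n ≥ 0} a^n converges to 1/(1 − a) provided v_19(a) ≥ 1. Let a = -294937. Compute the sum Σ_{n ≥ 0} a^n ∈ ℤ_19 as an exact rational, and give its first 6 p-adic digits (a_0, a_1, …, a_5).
Σ a^n = 1/(1 − a) = 1/294938;  first 6 digits = (1, 0, 0, 14, 16, 18)

v_19(a) = 3 ≥ 1, so the series converges in ℤ_19 to 1/(1 − a) = 1/(1 − (-294937)) = 1/294938. Expand this rational in ℤ_19: compute digits iteratively via d_i = x_i mod 19, x_{i+1} = (x_i − d_i)/19. The first 6 digits are (1, 0, 0, 14, 16, 18).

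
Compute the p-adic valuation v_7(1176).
v_7(1176) = 2

v_7(n) is the largest exponent k such that 7^k divides n. Factor out: 1176 = 7^2 · 24. (Sign doesn't affect v_p.) So v_7(1176) = 2.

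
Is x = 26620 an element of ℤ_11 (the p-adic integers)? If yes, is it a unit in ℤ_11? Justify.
x ∈ ℤ_11 but not a unit; v_11(x) = 3 > 0

ℤ_11 = {x ∈ ℚ_11 : v_11(x) ≥ 0} and ℤ_11^× = {x ∈ ℤ_11 : v_11(x) = 0}. Here v_11(26620) = v_11(num) − v_11(den) = 3; compare against these criteria.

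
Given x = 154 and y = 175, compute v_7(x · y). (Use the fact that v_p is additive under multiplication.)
v_7(26950) = 2

v_p(x) = 1 (factor: 154 = 7^1 · 22); v_p(y) = 1 (factor: 175 = 7^1 · 25). Additivity: v_p(xy) = v_p(x) + v_p(y) = 1 + 1 = 2. (Direct check: xy = 26950 = 7^2 · (550).)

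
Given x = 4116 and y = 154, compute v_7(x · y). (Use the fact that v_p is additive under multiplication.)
v_7(633864) = 4

v_p(x) = 3 (factor: 4116 = 7^3 · 12); v_p(y) = 1 (factor: 154 = 7^1 · 22). Additivity: v_p(xy) = v_p(x) + v_p(y) = 3 + 1 = 4. (Direct check: xy = 633864 = 7^4 · (264).)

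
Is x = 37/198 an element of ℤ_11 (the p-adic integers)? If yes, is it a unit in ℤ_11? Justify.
x ∉ ℤ_11 (v_11(x) = -1 < 0)

ℤ_11 = {x ∈ ℚ_11 : v_11(x) ≥ 0} and ℤ_11^× = {x ∈ ℤ_11 : v_11(x) = 0}. Here v_11(37/198) = v_11(num) − v_11(den) = -1; compare against these criteria.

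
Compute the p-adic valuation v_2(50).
v_2(50) = 1

v_2(n) is the largest exponent k such that 2^k divides n. Factor out: 50 = 2^1 · 25. (Sign doesn't affect v_p.) So v_2(50) = 1.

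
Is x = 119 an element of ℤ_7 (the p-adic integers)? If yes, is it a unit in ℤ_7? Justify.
x ∈ ℤ_7 but not a unit; v_7(x) = 1 > 0

ℤ_7 = {x ∈ ℚ_7 : v_7(x) ≥ 0} and ℤ_7^× = {x ∈ ℤ_7 : v_7(x) = 0}. Here v_7(119) = v_7(num) − v_7(den) = 1; compare against these criteria.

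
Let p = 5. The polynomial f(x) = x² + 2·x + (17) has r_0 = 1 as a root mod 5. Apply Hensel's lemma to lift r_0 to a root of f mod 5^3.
r_2 = 21 (mod 125)

Hensel: r_{i+1} = r_i − f(r_i)·(f′(r_i))^{-1} mod 5^{i+2}, f′(x) = 2x + 2. Iterate:
  r_0 = 1 (mod 5)
  r_1 = 21 (mod 25)
  r_2 = 21 (mod 125)
Final: r = 21 satisfies f(r) ≡ 0 mod 5^3.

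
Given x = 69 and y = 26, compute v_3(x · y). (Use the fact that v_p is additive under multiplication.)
v_3(1794) = 1

v_p(x) = 1 (factor: 69 = 3^1 · 23); v_p(y) = 0 (factor: 26 = 3^0 · 26). Additivity: v_p(xy) = v_p(x) + v_p(y) = 1 + 0 = 1. (Direct check: xy = 1794 = 3^1 · (598).)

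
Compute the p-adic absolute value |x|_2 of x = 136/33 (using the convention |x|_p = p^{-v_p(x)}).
|136/33|_2 = 1/8

Step 1 — compute v_2(x) by factoring powers of 2 out of the numerator and denominator: v_2(136/33) = 3. Step 2 — apply |x|_p = p^{-v_p(x)} = 2^{-3} = 1/8.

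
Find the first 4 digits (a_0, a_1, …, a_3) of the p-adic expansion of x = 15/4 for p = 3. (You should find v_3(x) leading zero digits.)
(a_0, …, a_3) = (0, 2, 2, 0)

v_3(15/4) = 1, so a_0 = ... = a_0 = 0. Factor out: x = 3^1 · u with u = 5/4 a unit in ℤ_3. Expand u iteratively via a_{v+i} = u_i mod 3, u_{i+1} = (u_i − a_{v+i})/3:
  u_0 = 5/4;  a_1 = 2;  u_1 = (u_0 − 2)/3 = -1/4
  u_1 = -1/4;  a_2 = 2;  u_2 = (u_1 − 2)/3 = -3/4
  u_2 = -3/4;  a_3 = 0;  u_3 = (u_2 − 0)/3 = -1/4
Digits: (0, 2, 2, 0).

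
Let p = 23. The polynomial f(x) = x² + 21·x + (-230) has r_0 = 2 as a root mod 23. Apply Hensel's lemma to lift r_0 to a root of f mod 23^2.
r_1 = 94 (mod 529)

Hensel: r_{i+1} = r_i − f(r_i)·(f′(r_i))^{-1} mod 23^{i+2}, f′(x) = 2x + 21. Iterate:
  r_0 = 2 (mod 23)
  r_1 = 94 (mod 529)
Final: r = 94 satisfies f(r) ≡ 0 mod 23^2.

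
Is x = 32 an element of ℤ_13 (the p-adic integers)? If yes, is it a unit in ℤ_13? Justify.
x ∈ ℤ_13^× (unit); v_13(x) = 0

ℤ_13 = {x ∈ ℚ_13 : v_13(x) ≥ 0} and ℤ_13^× = {x ∈ ℤ_13 : v_13(x) = 0}. Here v_13(32) = v_13(num) − v_13(den) = 0; compare against these criteria.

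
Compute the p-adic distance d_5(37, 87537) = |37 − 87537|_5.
d_5(37, 87537) = 1/3125

Step 1 — x − y = 37 − 87537 = -87500. Step 2 — v_5(-87500) = 5 (factor: -87500 = −(5^5 · 28); the sign does not affect v_p). Step 3 — |x − y|_5 = 5^{-5} = 1/3125.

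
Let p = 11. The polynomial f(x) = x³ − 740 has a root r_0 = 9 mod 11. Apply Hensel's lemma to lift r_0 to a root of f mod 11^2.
r_1 = 20 (mod 121)

Hensel: r_{i+1} = r_i − f(r_i)/f′(r_i) mod 11^{i+2}, where f′(x) = 3x². Iterate:
  r_0 = 9 (mod 11)
  r_1 = 20 (mod 121)
Final: r = 20 with f(r) ≡ 0 mod 11^2.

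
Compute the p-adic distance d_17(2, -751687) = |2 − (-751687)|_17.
d_17(2, -751687) = 1/83521

Step 1 — x − y = 2 − (-751687) = 751689. Step 2 — v_17(751689) = 4 (factor: 751689 = (17^4 · 9); the sign does not affect v_p). Step 3 — |x − y|_17 = 17^{-4} = 1/83521.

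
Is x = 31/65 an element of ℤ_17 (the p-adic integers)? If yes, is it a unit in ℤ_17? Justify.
x ∈ ℤ_17^× (unit); v_17(x) = 0

ℤ_17 = {x ∈ ℚ_17 : v_17(x) ≥ 0} and ℤ_17^× = {x ∈ ℤ_17 : v_17(x) = 0}. Here v_17(31/65) = v_17(num) − v_17(den) = 0; compare against these criteria.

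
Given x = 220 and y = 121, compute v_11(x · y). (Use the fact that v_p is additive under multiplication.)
v_11(26620) = 3

v_p(x) = 1 (factor: 220 = 11^1 · 20); v_p(y) = 2 (factor: 121 = 11^2 · 1). Additivity: v_p(xy) = v_p(x) + v_p(y) = 1 + 2 = 3. (Direct check: xy = 26620 = 11^3 · (20).)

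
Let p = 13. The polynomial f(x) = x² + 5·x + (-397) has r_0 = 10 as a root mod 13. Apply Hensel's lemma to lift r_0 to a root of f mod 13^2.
r_1 = 101 (mod 169)

Hensel: r_{i+1} = r_i − f(r_i)·(f′(r_i))^{-1} mod 13^{i+2}, f′(x) = 2x + 5. Iterate:
  r_0 = 10 (mod 13)
  r_1 = 101 (mod 169)
Final: r = 101 satisfies f(r) ≡ 0 mod 13^2.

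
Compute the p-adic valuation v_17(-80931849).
v_17(-80931849) = 5

v_17(n) is the largest exponent k such that 17^k divides n. Factor out: -80931849 = -17^5 · 57. (Sign doesn't affect v_p.) So v_17(-80931849) = 5.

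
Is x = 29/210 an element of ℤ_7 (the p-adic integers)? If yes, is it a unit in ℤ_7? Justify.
x ∉ ℤ_7 (v_7(x) = -1 < 0)

ℤ_7 = {x ∈ ℚ_7 : v_7(x) ≥ 0} and ℤ_7^× = {x ∈ ℤ_7 : v_7(x) = 0}. Here v_7(29/210) = v_7(num) − v_7(den) = -1; compare against these criteria.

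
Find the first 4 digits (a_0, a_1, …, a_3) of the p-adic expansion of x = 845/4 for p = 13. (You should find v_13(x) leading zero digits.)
(a_0, …, a_3) = (0, 0, 11, 9)

v_13(845/4) = 2, so a_0 = ... = a_1 = 0. Factor out: x = 13^2 · u with u = 5/4 a unit in ℤ_13. Expand u iteratively via a_{v+i} = u_i mod 13, u_{i+1} = (u_i − a_{v+i})/13:
  u_0 = 5/4;  a_2 = 11;  u_1 = (u_0 − 11)/13 = -3/4
  u_1 = -3/4;  a_3 = 9;  u_2 = (u_1 − 9)/13 = -3/4
Digits: (0, 0, 11, 9).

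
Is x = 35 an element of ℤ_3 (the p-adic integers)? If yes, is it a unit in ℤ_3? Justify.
x ∈ ℤ_3^× (unit); v_3(x) = 0

ℤ_3 = {x ∈ ℚ_3 : v_3(x) ≥ 0} and ℤ_3^× = {x ∈ ℤ_3 : v_3(x) = 0}. Here v_3(35) = v_3(num) − v_3(den) = 0; compare against these criteria.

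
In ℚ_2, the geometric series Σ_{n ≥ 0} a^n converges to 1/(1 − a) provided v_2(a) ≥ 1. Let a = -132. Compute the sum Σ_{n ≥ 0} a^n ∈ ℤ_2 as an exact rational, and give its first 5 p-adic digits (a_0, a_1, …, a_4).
Σ a^n = 1/(1 − a) = 1/133;  first 5 digits = (1, 0, 1, 1, 0)

v_2(a) = 2 ≥ 1, so the series converges in ℤ_2 to 1/(1 − a) = 1/(1 − (-132)) = 1/133. Expand this rational in ℤ_2: compute digits iteratively via d_i = x_i mod 2, x_{i+1} = (x_i − d_i)/2. The first 5 digits are (1, 0, 1, 1, 0).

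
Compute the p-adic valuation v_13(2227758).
v_13(2227758) = 5

v_13(n) is the largest exponent k such that 13^k divides n. Factor out: 2227758 = 13^5 · 6. (Sign doesn't affect v_p.) So v_13(2227758) = 5.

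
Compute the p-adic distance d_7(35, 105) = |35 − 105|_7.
d_7(35, 105) = 1/7

Step 1 — x − y = 35 − 105 = -70. Step 2 — v_7(-70) = 1 (factor: -70 = −(7^1 · 10); the sign does not affect v_p). Step 3 — |x − y|_7 = 7^{-1} = 1/7.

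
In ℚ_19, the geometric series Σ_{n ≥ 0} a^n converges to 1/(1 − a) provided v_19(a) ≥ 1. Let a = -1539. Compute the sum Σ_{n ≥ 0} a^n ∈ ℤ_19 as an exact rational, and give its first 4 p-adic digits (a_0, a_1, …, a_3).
Σ a^n = 1/(1 − a) = 1/1540;  first 4 digits = (1, 14, 1, 11)

v_19(a) = 1 ≥ 1, so the series converges in ℤ_19 to 1/(1 − a) = 1/(1 − (-1539)) = 1/1540. Expand this rational in ℤ_19: compute digits iteratively via d_i = x_i mod 19, x_{i+1} = (x_i − d_i)/19. The first 4 digits are (1, 14, 1, 11).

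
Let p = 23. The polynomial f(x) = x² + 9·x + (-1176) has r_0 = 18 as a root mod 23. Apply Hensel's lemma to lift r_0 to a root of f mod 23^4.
r_3 = 90845 (mod 279841)

Hensel: r_{i+1} = r_i − f(r_i)·(f′(r_i))^{-1} mod 23^{i+2}, f′(x) = 2x + 9. Iterate:
  r_0 = 18 (mod 23)
  r_1 = 386 (mod 529)
  r_2 = 5676 (mod 12167)
  r_3 = 90845 (mod 279841)
Final: r = 90845 satisfies f(r) ≡ 0 mod 23^4.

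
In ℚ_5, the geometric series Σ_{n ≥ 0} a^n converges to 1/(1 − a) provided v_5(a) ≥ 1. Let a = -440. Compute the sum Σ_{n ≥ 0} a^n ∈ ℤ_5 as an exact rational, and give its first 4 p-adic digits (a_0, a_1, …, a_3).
Σ a^n = 1/(1 − a) = 1/441;  first 4 digits = (1, 2, 1, 3)

v_5(a) = 1 ≥ 1, so the series converges in ℤ_5 to 1/(1 − a) = 1/(1 − (-440)) = 1/441. Expand this rational in ℤ_5: compute digits iteratively via d_i = x_i mod 5, x_{i+1} = (x_i − d_i)/5. The first 4 digits are (1, 2, 1, 3).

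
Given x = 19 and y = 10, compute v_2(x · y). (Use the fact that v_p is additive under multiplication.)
v_2(190) = 1

v_p(x) = 0 (factor: 19 = 2^0 · 19); v_p(y) = 1 (factor: 10 = 2^1 · 5). Additivity: v_p(xy) = v_p(x) + v_p(y) = 0 + 1 = 1. (Direct check: xy = 190 = 2^1 · (95).)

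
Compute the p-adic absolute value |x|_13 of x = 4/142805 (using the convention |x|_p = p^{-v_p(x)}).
|4/142805|_13 = 28561

Step 1 — compute v_13(x) by factoring powers of 13 out of the numerator and denominator: v_13(4/142805) = -4. Step 2 — apply |x|_p = p^{-v_p(x)} = 13^{4} = 28561.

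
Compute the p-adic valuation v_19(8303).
v_19(8303) = 2

v_19(n) is the largest exponent k such that 19^k divides n. Factor out: 8303 = 19^2 · 23. (Sign doesn't affect v_p.) So v_19(8303) = 2.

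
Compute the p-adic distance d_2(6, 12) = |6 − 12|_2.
d_2(6, 12) = 1/2

Step 1 — x − y = 6 − 12 = -6. Step 2 — v_2(-6) = 1 (factor: -6 = −(2^1 · 3); the sign does not affect v_p). Step 3 — |x − y|_2 = 2^{-1} = 1/2.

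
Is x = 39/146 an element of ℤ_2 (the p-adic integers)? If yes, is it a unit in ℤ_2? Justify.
x ∉ ℤ_2 (v_2(x) = -1 < 0)

ℤ_2 = {x ∈ ℚ_2 : v_2(x) ≥ 0} and ℤ_2^× = {x ∈ ℤ_2 : v_2(x) = 0}. Here v_2(39/146) = v_2(num) − v_2(den) = -1; compare against these criteria.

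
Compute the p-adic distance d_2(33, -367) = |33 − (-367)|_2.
d_2(33, -367) = 1/16

Step 1 — x − y = 33 − (-367) = 400. Step 2 — v_2(400) = 4 (factor: 400 = (2^4 · 25); the sign does not affect v_p). Step 3 — |x − y|_2 = 2^{-4} = 1/16.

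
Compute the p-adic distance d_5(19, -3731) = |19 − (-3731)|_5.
d_5(19, -3731) = 1/625

Step 1 — x − y = 19 − (-3731) = 3750. Step 2 — v_5(3750) = 4 (factor: 3750 = (5^4 · 6); the sign does not affect v_p). Step 3 — |x − y|_5 = 5^{-4} = 1/625.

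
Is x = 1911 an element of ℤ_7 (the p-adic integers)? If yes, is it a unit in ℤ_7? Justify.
x ∈ ℤ_7 but not a unit; v_7(x) = 2 > 0

ℤ_7 = {x ∈ ℚ_7 : v_7(x) ≥ 0} and ℤ_7^× = {x ∈ ℤ_7 : v_7(x) = 0}. Here v_7(1911) = v_7(num) − v_7(den) = 2; compare against these criteria.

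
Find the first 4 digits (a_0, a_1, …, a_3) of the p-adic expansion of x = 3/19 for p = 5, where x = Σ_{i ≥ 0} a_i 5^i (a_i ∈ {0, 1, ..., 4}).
(a_0, …, a_3) = (2, 2, 4, 2)

v_5(3/19) = 0 (numerator and denominator both coprime to 5), so x ∈ ℤ_5^×. Compute digits iteratively via a_i = x_i mod 5, x_{i+1} = (x_i − a_i)/5, with x_0 = x:
  x_0 = 3/19;  a_0 = 2;  x_1 = (x_0 − 2)/5 = -7/19
  x_1 = -7/19;  a_1 = 2;  x_2 = (x_1 − 2)/5 = -9/19
  x_2 = -9/19;  a_2 = 4;  x_3 = (x_2 − 4)/5 = -17/19
  x_3 = -17/19;  a_3 = 2;  x_4 = (x_3 − 2)/5 = -11/19
Digits: (2, 2, 4, 2).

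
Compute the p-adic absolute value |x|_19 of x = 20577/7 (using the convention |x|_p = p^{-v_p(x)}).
|20577/7|_19 = 1/6859

Step 1 — compute v_19(x) by factoring powers of 19 out of the numerator and denominator: v_19(20577/7) = 3. Step 2 — apply |x|_p = p^{-v_p(x)} = 19^{-3} = 1/6859.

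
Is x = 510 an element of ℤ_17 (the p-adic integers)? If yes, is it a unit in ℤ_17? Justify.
x ∈ ℤ_17 but not a unit; v_17(x) = 1 > 0

ℤ_17 = {x ∈ ℚ_17 : v_17(x) ≥ 0} and ℤ_17^× = {x ∈ ℤ_17 : v_17(x) = 0}. Here v_17(510) = v_17(num) − v_17(den) = 1; compare against these criteria.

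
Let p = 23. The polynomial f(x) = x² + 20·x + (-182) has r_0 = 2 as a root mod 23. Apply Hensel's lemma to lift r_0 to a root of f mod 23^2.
r_1 = 140 (mod 529)

Hensel: r_{i+1} = r_i − f(r_i)·(f′(r_i))^{-1} mod 23^{i+2}, f′(x) = 2x + 20. Iterate:
  r_0 = 2 (mod 23)
  r_1 = 140 (mod 529)
Final: r = 140 satisfies f(r) ≡ 0 mod 23^2.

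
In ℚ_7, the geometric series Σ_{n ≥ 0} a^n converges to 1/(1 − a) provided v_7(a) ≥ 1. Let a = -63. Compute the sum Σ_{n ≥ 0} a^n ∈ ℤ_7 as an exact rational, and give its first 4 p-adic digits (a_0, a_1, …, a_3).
Σ a^n = 1/(1 − a) = 1/64;  first 4 digits = (1, 5, 2, 3)

v_7(a) = 1 ≥ 1, so the series converges in ℤ_7 to 1/(1 − a) = 1/(1 − (-63)) = 1/64. Expand this rational in ℤ_7: compute digits iteratively via d_i = x_i mod 7, x_{i+1} = (x_i − d_i)/7. The first 4 digits are (1, 5, 2, 3).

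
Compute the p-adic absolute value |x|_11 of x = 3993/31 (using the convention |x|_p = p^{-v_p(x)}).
|3993/31|_11 = 1/1331

Step 1 — compute v_11(x) by factoring powers of 11 out of the numerator and denominator: v_11(3993/31) = 3. Step 2 — apply |x|_p = p^{-v_p(x)} = 11^{-3} = 1/1331.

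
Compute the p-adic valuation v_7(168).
v_7(168) = 1

v_7(n) is the largest exponent k such that 7^k divides n. Factor out: 168 = 7^1 · 24. (Sign doesn't affect v_p.) So v_7(168) = 1.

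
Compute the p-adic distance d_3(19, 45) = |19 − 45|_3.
d_3(19, 45) = 1

Step 1 — x − y = 19 − 45 = -26. Step 2 — v_3(-26) = 0 (factor: -26 = −(3^0 · 26); the sign does not affect v_p). Step 3 — |x − y|_3 = 3^{0} = 1.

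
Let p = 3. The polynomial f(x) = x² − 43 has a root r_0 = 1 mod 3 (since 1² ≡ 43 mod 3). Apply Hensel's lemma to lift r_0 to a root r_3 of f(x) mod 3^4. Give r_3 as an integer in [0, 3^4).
r_3 = 58 (mod 81)

Hensel's recurrence: r_{i+1} = r_i − f(r_i)·(f′(r_i))^{-1} mod 3^{i+2}, with f′(x) = 2x. Iterate:
  r_0 = 1 (mod 3)
  r_1 = 4 (mod 9)
  r_2 = 4 (mod 27)
  r_3 = 58 (mod 81)
Final: r_3 = 58, and one checks f(r_3) ≡ 0 mod 3^4.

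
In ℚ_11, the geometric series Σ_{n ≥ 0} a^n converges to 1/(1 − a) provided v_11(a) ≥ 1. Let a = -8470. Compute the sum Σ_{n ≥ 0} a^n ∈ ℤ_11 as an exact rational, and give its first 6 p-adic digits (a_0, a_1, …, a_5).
Σ a^n = 1/(1 − a) = 1/8471;  first 6 digits = (1, 0, 7, 4, 4, 5)

v_11(a) = 2 ≥ 1, so the series converges in ℤ_11 to 1/(1 − a) = 1/(1 − (-8470)) = 1/8471. Expand this rational in ℤ_11: compute digits iteratively via d_i = x_i mod 11, x_{i+1} = (x_i − d_i)/11. The first 6 digits are (1, 0, 7, 4, 4, 5).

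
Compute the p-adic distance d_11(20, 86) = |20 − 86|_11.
d_11(20, 86) = 1/11

Step 1 — x − y = 20 − 86 = -66. Step 2 — v_11(-66) = 1 (factor: -66 = −(11^1 · 6); the sign does not affect v_p). Step 3 — |x − y|_11 = 11^{-1} = 1/11.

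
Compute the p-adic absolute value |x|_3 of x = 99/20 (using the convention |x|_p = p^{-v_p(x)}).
|99/20|_3 = 1/9

Step 1 — compute v_3(x) by factoring powers of 3 out of the numerator and denominator: v_3(99/20) = 2. Step 2 — apply |x|_p = p^{-v_p(x)} = 3^{-2} = 1/9.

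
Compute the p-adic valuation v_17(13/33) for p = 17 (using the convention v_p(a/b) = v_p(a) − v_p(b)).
v_17(13/33) = 0

Factor powers of 17 from the numerator and denominator of the reduced fraction: 13 = 17^0 · 13 and 33 = 17^0 · 33. Apply v_p(a/b) = v_p(a) − v_p(b): v_17(13/33) = 0 − 0 = 0.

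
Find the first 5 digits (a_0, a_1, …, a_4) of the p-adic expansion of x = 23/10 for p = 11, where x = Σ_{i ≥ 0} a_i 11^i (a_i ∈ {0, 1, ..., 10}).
(a_0, …, a_4) = (10, 7, 7, 7, 7)

v_11(23/10) = 0 (numerator and denominator both coprime to 11), so x ∈ ℤ_11^×. Compute digits iteratively via a_i = x_i mod 11, x_{i+1} = (x_i − a_i)/11, with x_0 = x:
  x_0 = 23/10;  a_0 = 10;  x_1 = (x_0 − 10)/11 = -7/10
  x_1 = -7/10;  a_1 = 7;  x_2 = (x_1 − 7)/11 = -7/10
  x_2 = -7/10;  a_2 = 7;  x_3 = (x_2 − 7)/11 = -7/10
  x_3 = -7/10;  a_3 = 7;  x_4 = (x_3 − 7)/11 = -7/10
  x_4 = -7/10;  a_4 = 7;  x_5 = (x_4 − 7)/11 = -7/10
Digits: (10, 7, 7, 7, 7).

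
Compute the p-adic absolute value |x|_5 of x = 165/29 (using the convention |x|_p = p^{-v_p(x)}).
|165/29|_5 = 1/5

Step 1 — compute v_5(x) by factoring powers of 5 out of the numerator and denominator: v_5(165/29) = 1. Step 2 — apply |x|_p = p^{-v_p(x)} = 5^{-1} = 1/5.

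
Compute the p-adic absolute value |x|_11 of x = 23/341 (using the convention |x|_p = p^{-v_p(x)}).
|23/341|_11 = 11

Step 1 — compute v_11(x) by factoring powers of 11 out of the numerator and denominator: v_11(23/341) = -1. Step 2 — apply |x|_p = p^{-v_p(x)} = 11^{1} = 11.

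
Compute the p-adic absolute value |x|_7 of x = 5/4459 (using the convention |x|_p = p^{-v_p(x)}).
|5/4459|_7 = 343

Step 1 — compute v_7(x) by factoring powers of 7 out of the numerator and denominator: v_7(5/4459) = -3. Step 2 — apply |x|_p = p^{-v_p(x)} = 7^{3} = 343.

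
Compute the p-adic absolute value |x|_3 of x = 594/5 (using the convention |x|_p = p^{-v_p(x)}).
|594/5|_3 = 1/27

Step 1 — compute v_3(x) by factoring powers of 3 out of the numerator and denominator: v_3(594/5) = 3. Step 2 — apply |x|_p = p^{-v_p(x)} = 3^{-3} = 1/27.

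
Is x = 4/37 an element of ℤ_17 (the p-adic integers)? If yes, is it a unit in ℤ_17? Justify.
x ∈ ℤ_17^× (unit); v_17(x) = 0

ℤ_17 = {x ∈ ℚ_17 : v_17(x) ≥ 0} and ℤ_17^× = {x ∈ ℤ_17 : v_17(x) = 0}. Here v_17(4/37) = v_17(num) − v_17(den) = 0; compare against these criteria.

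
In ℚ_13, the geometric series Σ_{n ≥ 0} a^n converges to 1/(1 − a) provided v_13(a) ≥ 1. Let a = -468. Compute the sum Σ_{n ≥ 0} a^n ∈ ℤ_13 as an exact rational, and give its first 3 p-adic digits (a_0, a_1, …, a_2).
Σ a^n = 1/(1 − a) = 1/469;  first 3 digits = (1, 3, 6)

v_13(a) = 1 ≥ 1, so the series converges in ℤ_13 to 1/(1 − a) = 1/(1 − (-468)) = 1/469. Expand this rational in ℤ_13: compute digits iteratively via d_i = x_i mod 13, x_{i+1} = (x_i − d_i)/13. The first 3 digits are (1, 3, 6).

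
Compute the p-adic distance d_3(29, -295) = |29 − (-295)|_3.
d_3(29, -295) = 1/81

Step 1 — x − y = 29 − (-295) = 324. Step 2 — v_3(324) = 4 (factor: 324 = (3^4 · 4); the sign does not affect v_p). Step 3 — |x − y|_3 = 3^{-4} = 1/81.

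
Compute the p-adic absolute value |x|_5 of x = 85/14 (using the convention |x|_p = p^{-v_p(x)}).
|85/14|_5 = 1/5

Step 1 — compute v_5(x) by factoring powers of 5 out of the numerator and denominator: v_5(85/14) = 1. Step 2 — apply |x|_p = p^{-v_p(x)} = 5^{-1} = 1/5.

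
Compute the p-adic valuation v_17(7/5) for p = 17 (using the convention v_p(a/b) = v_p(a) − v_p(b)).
v_17(7/5) = 0

Factor powers of 17 from the numerator and denominator of the reduced fraction: 7 = 17^0 · 7 and 5 = 17^0 · 5. Apply v_p(a/b) = v_p(a) − v_p(b): v_17(7/5) = 0 − 0 = 0.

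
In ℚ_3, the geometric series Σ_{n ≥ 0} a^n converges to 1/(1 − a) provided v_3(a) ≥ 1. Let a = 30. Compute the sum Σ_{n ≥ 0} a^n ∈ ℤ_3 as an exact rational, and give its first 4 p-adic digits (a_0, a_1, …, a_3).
Σ a^n = 1/(1 − a) = -1/29;  first 4 digits = (1, 1, 1, 2)

v_3(a) = 1 ≥ 1, so the series converges in ℤ_3 to 1/(1 − a) = 1/(1 − 30) = -1/29. Expand this rational in ℤ_3: compute digits iteratively via d_i = x_i mod 3, x_{i+1} = (x_i − d_i)/3. The first 4 digits are (1, 1, 1, 2).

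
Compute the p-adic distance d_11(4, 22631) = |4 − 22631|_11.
d_11(4, 22631) = 1/1331

Step 1 — x − y = 4 − 22631 = -22627. Step 2 — v_11(-22627) = 3 (factor: -22627 = −(11^3 · 17); the sign does not affect v_p). Step 3 — |x − y|_11 = 11^{-3} = 1/1331.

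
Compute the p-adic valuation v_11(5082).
v_11(5082) = 2

v_11(n) is the largest exponent k such that 11^k divides n. Factor out: 5082 = 11^2 · 42. (Sign doesn't affect v_p.) So v_11(5082) = 2.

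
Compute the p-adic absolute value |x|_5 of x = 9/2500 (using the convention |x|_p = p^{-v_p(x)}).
|9/2500|_5 = 625

Step 1 — compute v_5(x) by factoring powers of 5 out of the numerator and denominator: v_5(9/2500) = -4. Step 2 — apply |x|_p = p^{-v_p(x)} = 5^{4} = 625.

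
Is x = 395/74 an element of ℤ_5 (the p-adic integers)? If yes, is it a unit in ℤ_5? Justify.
x ∈ ℤ_5 but not a unit; v_5(x) = 1 > 0

ℤ_5 = {x ∈ ℚ_5 : v_5(x) ≥ 0} and ℤ_5^× = {x ∈ ℤ_5 : v_5(x) = 0}. Here v_5(395/74) = v_5(num) − v_5(den) = 1; compare against these criteria.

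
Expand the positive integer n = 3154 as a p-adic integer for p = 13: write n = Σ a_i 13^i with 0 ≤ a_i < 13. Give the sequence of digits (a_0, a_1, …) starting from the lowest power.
(a_0, a_1, …) = (8, 8, 5, 1)

Repeated division by 13 gives the digits low-to-high: 3154 = 8 + 8·13^1 + 5·13^2 + 1·13^3. Digit sequence: (8, 8, 5, 1).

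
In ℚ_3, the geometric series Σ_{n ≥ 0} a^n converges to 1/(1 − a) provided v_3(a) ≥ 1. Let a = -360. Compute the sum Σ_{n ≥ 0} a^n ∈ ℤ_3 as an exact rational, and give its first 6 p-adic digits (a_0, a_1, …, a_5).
Σ a^n = 1/(1 − a) = 1/361;  first 6 digits = (1, 0, 2, 1, 2, 0)

v_3(a) = 2 ≥ 1, so the series converges in ℤ_3 to 1/(1 − a) = 1/(1 − (-360)) = 1/361. Expand this rational in ℤ_3: compute digits iteratively via d_i = x_i mod 3, x_{i+1} = (x_i − d_i)/3. The first 6 digits are (1, 0, 2, 1, 2, 0).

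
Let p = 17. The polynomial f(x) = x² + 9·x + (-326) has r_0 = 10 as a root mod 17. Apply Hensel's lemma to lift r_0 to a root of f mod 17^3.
r_2 = 2815 (mod 4913)

Hensel: r_{i+1} = r_i − f(r_i)·(f′(r_i))^{-1} mod 17^{i+2}, f′(x) = 2x + 9. Iterate:
  r_0 = 10 (mod 17)
  r_1 = 214 (mod 289)
  r_2 = 2815 (mod 4913)
Final: r = 2815 satisfies f(r) ≡ 0 mod 17^3.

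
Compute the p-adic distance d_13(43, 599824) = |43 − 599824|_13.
d_13(43, 599824) = 1/28561

Step 1 — x − y = 43 − 599824 = -599781. Step 2 — v_13(-599781) = 4 (factor: -599781 = −(13^4 · 21); the sign does not affect v_p). Step 3 — |x − y|_13 = 13^{-4} = 1/28561.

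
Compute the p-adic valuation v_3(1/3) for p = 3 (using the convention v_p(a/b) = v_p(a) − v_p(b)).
v_3(1/3) = -1

Factor powers of 3 from the numerator and denominator of the reduced fraction: 1 = 3^0 · 1 and 3 = 3^1 · 1. Apply v_p(a/b) = v_p(a) − v_p(b): v_3(1/3) = 0 − 1 = -1.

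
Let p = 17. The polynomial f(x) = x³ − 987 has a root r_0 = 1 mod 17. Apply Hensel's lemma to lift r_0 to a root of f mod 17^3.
r_2 = 4761 (mod 4913)

Hensel: r_{i+1} = r_i − f(r_i)/f′(r_i) mod 17^{i+2}, where f′(x) = 3x². Iterate:
  r_0 = 1 (mod 17)
  r_1 = 137 (mod 289)
  r_2 = 4761 (mod 4913)
Final: r = 4761 with f(r) ≡ 0 mod 17^3.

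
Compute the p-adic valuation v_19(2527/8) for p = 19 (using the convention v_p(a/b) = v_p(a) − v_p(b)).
v_19(2527/8) = 2

Factor powers of 19 from the numerator and denominator of the reduced fraction: 2527 = 19^2 · 7 and 8 = 19^0 · 8. Apply v_p(a/b) = v_p(a) − v_p(b): v_19(2527/8) = 2 − 0 = 2.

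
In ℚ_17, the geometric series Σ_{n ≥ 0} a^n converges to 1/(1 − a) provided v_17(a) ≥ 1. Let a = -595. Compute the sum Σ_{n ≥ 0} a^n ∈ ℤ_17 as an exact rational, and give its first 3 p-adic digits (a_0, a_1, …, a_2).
Σ a^n = 1/(1 − a) = 1/596;  first 3 digits = (1, 16, 15)

v_17(a) = 1 ≥ 1, so the series converges in ℤ_17 to 1/(1 − a) = 1/(1 − (-595)) = 1/596. Expand this rational in ℤ_17: compute digits iteratively via d_i = x_i mod 17, x_{i+1} = (x_i − d_i)/17. The first 3 digits are (1, 16, 15).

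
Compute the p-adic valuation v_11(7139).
v_11(7139) = 2

v_11(n) is the largest exponent k such that 11^k divides n. Factor out: 7139 = 11^2 · 59. (Sign doesn't affect v_p.) So v_11(7139) = 2.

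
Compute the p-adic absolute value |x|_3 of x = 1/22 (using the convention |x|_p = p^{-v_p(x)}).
|1/22|_3 = 1

Step 1 — compute v_3(x) by factoring powers of 3 out of the numerator and denominator: v_3(1/22) = 0. Step 2 — apply |x|_p = p^{-v_p(x)} = 3^{0} = 1.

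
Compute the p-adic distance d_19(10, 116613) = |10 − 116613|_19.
d_19(10, 116613) = 1/6859

Step 1 — x − y = 10 − 116613 = -116603. Step 2 — v_19(-116603) = 3 (factor: -116603 = −(19^3 · 17); the sign does not affect v_p). Step 3 — |x − y|_19 = 19^{-3} = 1/6859.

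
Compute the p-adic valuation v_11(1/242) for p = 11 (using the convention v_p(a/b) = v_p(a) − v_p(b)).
v_11(1/242) = -2

Factor powers of 11 from the numerator and denominator of the reduced fraction: 1 = 11^0 · 1 and 242 = 11^2 · 2. Apply v_p(a/b) = v_p(a) − v_p(b): v_11(1/242) = 0 − 2 = -2.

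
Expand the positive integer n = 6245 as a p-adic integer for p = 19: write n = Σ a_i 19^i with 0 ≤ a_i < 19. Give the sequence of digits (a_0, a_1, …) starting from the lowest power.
(a_0, a_1, …) = (13, 5, 17)

Repeated division by 19 gives the digits low-to-high: 6245 = 13 + 5·19^1 + 17·19^2. Digit sequence: (13, 5, 17).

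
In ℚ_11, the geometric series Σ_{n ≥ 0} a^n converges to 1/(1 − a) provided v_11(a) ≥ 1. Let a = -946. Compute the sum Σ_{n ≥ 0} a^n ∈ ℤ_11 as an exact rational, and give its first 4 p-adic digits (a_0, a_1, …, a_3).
Σ a^n = 1/(1 − a) = 1/947;  first 4 digits = (1, 2, 7, 8)

v_11(a) = 1 ≥ 1, so the series converges in ℤ_11 to 1/(1 − a) = 1/(1 − (-946)) = 1/947. Expand this rational in ℤ_11: compute digits iteratively via d_i = x_i mod 11, x_{i+1} = (x_i − d_i)/11. The first 4 digits are (1, 2, 7, 8).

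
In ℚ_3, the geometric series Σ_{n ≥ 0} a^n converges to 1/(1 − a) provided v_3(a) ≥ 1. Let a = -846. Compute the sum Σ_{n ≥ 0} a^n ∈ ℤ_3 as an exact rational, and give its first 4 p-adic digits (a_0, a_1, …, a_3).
Σ a^n = 1/(1 − a) = 1/847;  first 4 digits = (1, 0, 2, 1)

v_3(a) = 2 ≥ 1, so the series converges in ℤ_3 to 1/(1 − a) = 1/(1 − (-846)) = 1/847. Expand this rational in ℤ_3: compute digits iteratively via d_i = x_i mod 3, x_{i+1} = (x_i − d_i)/3. The first 4 digits are (1, 0, 2, 1).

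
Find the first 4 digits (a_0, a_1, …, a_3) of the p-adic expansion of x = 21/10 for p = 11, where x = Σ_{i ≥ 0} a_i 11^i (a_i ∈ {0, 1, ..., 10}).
(a_0, …, a_3) = (1, 10, 9, 9)

v_11(21/10) = 0 (numerator and denominator both coprime to 11), so x ∈ ℤ_11^×. Compute digits iteratively via a_i = x_i mod 11, x_{i+1} = (x_i − a_i)/11, with x_0 = x:
  x_0 = 21/10;  a_0 = 1;  x_1 = (x_0 − 1)/11 = 1/10
  x_1 = 1/10;  a_1 = 10;  x_2 = (x_1 − 10)/11 = -9/10
  x_2 = -9/10;  a_2 = 9;  x_3 = (x_2 − 9)/11 = -9/10
  x_3 = -9/10;  a_3 = 9;  x_4 = (x_3 − 9)/11 = -9/10
Digits: (1, 10, 9, 9).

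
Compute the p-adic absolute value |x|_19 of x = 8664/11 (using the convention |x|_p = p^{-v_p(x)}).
|8664/11|_19 = 1/361

Step 1 — compute v_19(x) by factoring powers of 19 out of the numerator and denominator: v_19(8664/11) = 2. Step 2 — apply |x|_p = p^{-v_p(x)} = 19^{-2} = 1/361.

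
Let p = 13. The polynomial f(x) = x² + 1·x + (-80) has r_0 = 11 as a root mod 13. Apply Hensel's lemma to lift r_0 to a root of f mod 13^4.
r_3 = 28026 (mod 28561)

Hensel: r_{i+1} = r_i − f(r_i)·(f′(r_i))^{-1} mod 13^{i+2}, f′(x) = 2x + 1. Iterate:
  r_0 = 11 (mod 13)
  r_1 = 141 (mod 169)
  r_2 = 1662 (mod 2197)
  r_3 = 28026 (mod 28561)
Final: r = 28026 satisfies f(r) ≡ 0 mod 13^4.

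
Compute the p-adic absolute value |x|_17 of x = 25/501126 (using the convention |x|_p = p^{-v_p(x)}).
|25/501126|_17 = 83521

Step 1 — compute v_17(x) by factoring powers of 17 out of the numerator and denominator: v_17(25/501126) = -4. Step 2 — apply |x|_p = p^{-v_p(x)} = 17^{4} = 83521.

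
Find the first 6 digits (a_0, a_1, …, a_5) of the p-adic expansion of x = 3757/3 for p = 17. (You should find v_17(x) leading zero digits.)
(a_0, …, a_5) = (0, 0, 10, 11, 5, 11)

v_17(3757/3) = 2, so a_0 = ... = a_1 = 0. Factor out: x = 17^2 · u with u = 13/3 a unit in ℤ_17. Expand u iteratively via a_{v+i} = u_i mod 17, u_{i+1} = (u_i − a_{v+i})/17:
  u_0 = 13/3;  a_2 = 10;  u_1 = (u_0 − 10)/17 = -1/3
  u_1 = -1/3;  a_3 = 11;  u_2 = (u_1 − 11)/17 = -2/3
  u_2 = -2/3;  a_4 = 5;  u_3 = (u_2 − 5)/17 = -1/3
  u_3 = -1/3;  a_5 = 11;  u_4 = (u_3 − 11)/17 = -2/3
Digits: (0, 0, 10, 11, 5, 11).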